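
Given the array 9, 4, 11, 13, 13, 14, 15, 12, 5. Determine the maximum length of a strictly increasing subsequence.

5

Track the smallest tail for each achievable length (strict):
9 → extends → [9]
4 → replaces 9 → [4]
11 → extends → [4, 11]
13 → extends → [4, 11, 13]
13 → already a tail → [4, 11, 13]
14 → extends → [4, 11, 13, 14]
15 → extends → [4, 11, 13, 14, 15]
12 → replaces 13 → [4, 11, 12, 14, 15]
5 → replaces 11 → [4, 5, 12, 14, 15]
Five tails, so the longest strictly increasing subsequence has length 5 (e.g. 9, 11, 13, 14, 15).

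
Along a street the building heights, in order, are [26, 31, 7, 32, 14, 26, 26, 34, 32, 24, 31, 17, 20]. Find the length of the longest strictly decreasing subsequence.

4

Negate each value so 'decreasing' becomes 'increasing', then run patience tails on the negated sequence:
-26 → extends → [-26]
-31 → replaces -26 → [-31]
-7 → extends → [-31, -7]
-32 → replaces -31 → [-32, -7]
-14 → replaces -7 → [-32, -14]
-26 → replaces -14 → [-32, -26]
-26 → already a tail → [-32, -26]
-34 → replaces -32 → [-34, -26]
-32 → replaces -26 → [-34, -32]
-24 → extends → [-34, -32, -24]
-31 → replaces -24 → [-34, -32, -31]
-17 → extends → [-34, -32, -31, -17]
-20 → replaces -17 → [-34, -32, -31, -20]
Four tails, so the longest strictly decreasing subsequence of the original has length 4.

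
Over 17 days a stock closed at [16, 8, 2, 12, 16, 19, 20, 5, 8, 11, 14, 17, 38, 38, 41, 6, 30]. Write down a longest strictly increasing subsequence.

Patience tails give the LIS length; then backtrack through the dp parents:
16 → extends → [16]
8 → replaces 16 → [8]
2 → replaces 8 → [2]
12 → extends → [2, 12]
16 → extends → [2, 12, 16]
19 → extends → [2, 12, 16, 19]
20 → extends → [2, 12, 16, 19, 20]
5 → replaces 12 → [2, 5, 16, 19, 20]
8 → replaces 16 → [2, 5, 8, 19, 20]
11 → replaces 19 → [2, 5, 8, 11, 20]
14 → replaces 20 → [2, 5, 8, 11, 14]
17 → extends → [2, 5, 8, 11, 14, 17]
38 → extends → [2, 5, 8, 11, 14, 17, 38]
38 → already a tail → [2, 5, 8, 11, 14, 17, 38]
41 → extends → [2, 5, 8, 11, 14, 17, 38, 41]
6 → replaces 8 → [2, 5, 6, 11, 14, 17, 38, 41]
30 → replaces 38 → [2, 5, 6, 11, 14, 17, 30, 41]
Length 8; one witness is 2, 5, 8, 11, 14, 17, 38, 41.

2, 5, 8, 11, 14, 17, 38, 41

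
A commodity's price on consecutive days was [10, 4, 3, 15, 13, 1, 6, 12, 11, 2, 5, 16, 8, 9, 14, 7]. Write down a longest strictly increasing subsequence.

Patience tails give the LIS length; then backtrack through the dp parents:
10 → extends → [10]
4 → replaces 10 → [4]
3 → replaces 4 → [3]
15 → extends → [3, 15]
13 → replaces 15 → [3, 13]
1 → replaces 3 → [1, 13]
6 → replaces 13 → [1, 6]
12 → extends → [1, 6, 12]
11 → replaces 12 → [1, 6, 11]
2 → replaces 6 → [1, 2, 11]
5 → replaces 11 → [1, 2, 5]
16 → extends → [1, 2, 5, 16]
8 → replaces 16 → [1, 2, 5, 8]
9 → extends → [1, 2, 5, 8, 9]
14 → extends → [1, 2, 5, 8, 9, 14]
7 → replaces 8 → [1, 2, 5, 7, 9, 14]
Length 6; one witness is 1, 2, 5, 8, 9, 14.

1, 2, 5, 8, 9, 14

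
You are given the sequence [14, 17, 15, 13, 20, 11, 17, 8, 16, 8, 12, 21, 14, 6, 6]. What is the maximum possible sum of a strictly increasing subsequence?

Let S[i] be the best sum of a strictly increasing subsequence ending at i:
i:      1  2  3  4  5  6  7  8  9 10 11 12 13 14 15
a[i]:  14 17 15 13 20 11 17  8 16  8 12 21 14  6  6
S:     14 31 29 13 51 11 46  8 45  8 23 72 37  6  6
Maximum is 72 (e.g. 14 + 17 + 20 + 21).

72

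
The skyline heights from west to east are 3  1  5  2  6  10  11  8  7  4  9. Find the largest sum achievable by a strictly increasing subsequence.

35

Let S[i] be the best sum of a strictly increasing subsequence ending at i:
i:      1  2  3  4  5  6  7  8  9 10 11
a[i]:   3  1  5  2  6 10 11  8  7  4  9
S:      3  1  8  3 14 24 35 22 21  7 31
Maximum is 35 (e.g. 3 + 5 + 6 + 10 + 11).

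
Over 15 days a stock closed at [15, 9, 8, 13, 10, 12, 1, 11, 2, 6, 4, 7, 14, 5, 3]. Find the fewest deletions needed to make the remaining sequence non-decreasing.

Fewest deletions = n − (longest non-decreasing subsequence).
Patience tails:
15 → extends → [15]
9 → replaces 15 → [9]
8 → replaces 9 → [8]
13 → extends → [8, 13]
10 → replaces 13 → [8, 10]
12 → extends → [8, 10, 12]
1 → replaces 8 → [1, 10, 12]
11 → replaces 12 → [1, 10, 11]
2 → replaces 10 → [1, 2, 11]
6 → replaces 11 → [1, 2, 6]
4 → replaces 6 → [1, 2, 4]
7 → extends → [1, 2, 4, 7]
14 → extends → [1, 2, 4, 7, 14]
5 → replaces 7 → [1, 2, 4, 5, 14]
3 → replaces 4 → [1, 2, 3, 5, 14]
Longest non-decreasing subsequence has length 5, so deletions = 15 − 5 = 10.

10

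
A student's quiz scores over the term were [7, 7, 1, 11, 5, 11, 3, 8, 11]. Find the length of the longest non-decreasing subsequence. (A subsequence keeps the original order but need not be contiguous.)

5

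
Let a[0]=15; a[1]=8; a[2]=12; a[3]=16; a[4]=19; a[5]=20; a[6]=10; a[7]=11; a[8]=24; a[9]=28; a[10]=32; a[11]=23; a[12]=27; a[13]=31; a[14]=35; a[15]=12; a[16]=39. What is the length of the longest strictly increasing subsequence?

Let dp[i] be the length of the longest such subsequence ending at index i:
i:      0  1  2  3  4  5  6  7  8  9 10 11 12 13 14 15 16
a[i]:  15  8 12 16 19 20 10 11 24 28 32 23 27 31 35 12 39
dp:     1  1  2  3  4  5  2  3  6  7  8  6  7  8  9  4 10
Maximum dp value is 10.

10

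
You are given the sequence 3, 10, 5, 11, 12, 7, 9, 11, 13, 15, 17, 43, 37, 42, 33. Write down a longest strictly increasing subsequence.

Patience tails give the LIS length; then backtrack through the dp parents:
3 → extends → [3]
10 → extends → [3, 10]
5 → replaces 10 → [3, 5]
11 → extends → [3, 5, 11]
12 → extends → [3, 5, 11, 12]
7 → replaces 11 → [3, 5, 7, 12]
9 → replaces 12 → [3, 5, 7, 9]
11 → extends → [3, 5, 7, 9, 11]
13 → extends → [3, 5, 7, 9, 11, 13]
15 → extends → [3, 5, 7, 9, 11, 13, 15]
17 → extends → [3, 5, 7, 9, 11, 13, 15, 17]
43 → extends → [3, 5, 7, 9, 11, 13, 15, 17, 43]
37 → replaces 43 → [3, 5, 7, 9, 11, 13, 15, 17, 37]
42 → extends → [3, 5, 7, 9, 11, 13, 15, 17, 37, 42]
33 → replaces 37 → [3, 5, 7, 9, 11, 13, 15, 17, 33, 42]
Length 10; one witness is 3, 5, 7, 9, 11, 13, 15, 17, 37, 42.

3, 5, 7, 9, 11, 13, 15, 17, 37, 42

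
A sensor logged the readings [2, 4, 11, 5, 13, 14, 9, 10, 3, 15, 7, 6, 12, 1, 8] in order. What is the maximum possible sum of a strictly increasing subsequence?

59

Let S[i] be the best sum of a strictly increasing subsequence ending at i:
i:      1  2  3  4  5  6  7  8  9 10 11 12 13 14 15
a[i]:   2  4 11  5 13 14  9 10  3 15  7  6 12  1  8
S:      2  6 17 11 30 44 20 30  5 59 18 17 42  1 26
Maximum is 59 (e.g. 2 + 4 + 11 + 13 + 14 + 15).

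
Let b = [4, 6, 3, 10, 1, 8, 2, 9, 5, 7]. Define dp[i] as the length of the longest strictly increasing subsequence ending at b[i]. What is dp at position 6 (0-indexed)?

dp[i] = 1 + max{dp[j] : j<i, b[j]<b[i]} (or 1 if no such j):
i:      0  1  2  3  4  5  6  7  8  9
b[i]:   4  6  3 10  1  8  2  9  5  7
dp:     1  2  1  3  1  3  2  4  3  4
At index 6 the value is 2.

2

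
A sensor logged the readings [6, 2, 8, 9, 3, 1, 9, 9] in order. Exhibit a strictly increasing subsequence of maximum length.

Patience tails give the LIS length; then backtrack through the dp parents:
6 → extends → [6]
2 → replaces 6 → [2]
8 → extends → [2, 8]
9 → extends → [2, 8, 9]
3 → replaces 8 → [2, 3, 9]
1 → replaces 2 → [1, 3, 9]
9 → already a tail → [1, 3, 9]
9 → already a tail → [1, 3, 9]
Length 3; one witness is 6, 8, 9.

6, 8, 9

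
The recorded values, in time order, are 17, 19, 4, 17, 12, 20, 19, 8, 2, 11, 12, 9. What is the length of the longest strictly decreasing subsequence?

5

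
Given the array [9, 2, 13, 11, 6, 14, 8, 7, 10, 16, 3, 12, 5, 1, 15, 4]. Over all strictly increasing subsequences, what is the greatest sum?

Let S[i] be the best sum of a strictly increasing subsequence ending at i:
i:      1  2  3  4  5  6  7  8  9 10 11 12 13 14 15 16
a[i]:   9  2 13 11  6 14  8  7 10 16  3 12  5  1 15  4
S:      9  2 22 20  8 36 16 15 26 52  5 38 10  1 53  9
Maximum is 53 (e.g. 2 + 6 + 8 + 10 + 12 + 15).

53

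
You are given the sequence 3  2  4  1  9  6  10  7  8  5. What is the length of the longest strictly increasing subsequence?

Track the smallest tail for each achievable length (strict):
3 → extends → [3]
2 → replaces 3 → [2]
4 → extends → [2, 4]
1 → replaces 2 → [1, 4]
9 → extends → [1, 4, 9]
6 → replaces 9 → [1, 4, 6]
10 → extends → [1, 4, 6, 10]
7 → replaces 10 → [1, 4, 6, 7]
8 → extends → [1, 4, 6, 7, 8]
5 → replaces 6 → [1, 4, 5, 7, 8]
Five tails, so the longest strictly increasing subsequence has length 5 (e.g. 3, 4, 6, 7, 8).

5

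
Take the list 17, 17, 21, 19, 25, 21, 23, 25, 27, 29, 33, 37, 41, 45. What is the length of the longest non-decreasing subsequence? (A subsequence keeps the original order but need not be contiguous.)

12

Let dp[i] be the length of the longest such subsequence ending at index i:
i:      1  2  3  4  5  6  7  8  9 10 11 12 13 14
a[i]:  17 17 21 19 25 21 23 25 27 29 33 37 41 45
dp:     1  2  3  3  4  4  5  6  7  8  9 10 11 12
Maximum dp value is 12.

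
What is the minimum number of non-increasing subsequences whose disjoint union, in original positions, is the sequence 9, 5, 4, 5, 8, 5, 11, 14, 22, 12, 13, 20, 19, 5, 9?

7

The minimum number of non-increasing subsequences covering a sequence equals the length of its longest strictly increasing subsequence.
LIS length is 7 (e.g. 4, 5, 8, 11, 12, 13, 20), so 7 piles are needed.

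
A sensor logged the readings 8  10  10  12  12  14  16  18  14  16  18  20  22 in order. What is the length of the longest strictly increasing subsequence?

Track the smallest tail for each achievable length (strict):
8 → extends → [8]
10 → extends → [8, 10]
10 → already a tail → [8, 10]
12 → extends → [8, 10, 12]
12 → already a tail → [8, 10, 12]
14 → extends → [8, 10, 12, 14]
16 → extends → [8, 10, 12, 14, 16]
18 → extends → [8, 10, 12, 14, 16, 18]
14 → already a tail → [8, 10, 12, 14, 16, 18]
16 → already a tail → [8, 10, 12, 14, 16, 18]
18 → already a tail → [8, 10, 12, 14, 16, 18]
20 → extends → [8, 10, 12, 14, 16, 18, 20]
22 → extends → [8, 10, 12, 14, 16, 18, 20, 22]
Eight tails, so the longest strictly increasing subsequence has length 8 (e.g. 8, 10, 12, 14, 16, 18, 20, 22).

8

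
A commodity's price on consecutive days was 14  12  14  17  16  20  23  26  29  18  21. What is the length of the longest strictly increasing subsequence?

7

Let dp[i] be the length of the longest such subsequence ending at index i:
i:      1  2  3  4  5  6  7  8  9 10 11
a[i]:  14 12 14 17 16 20 23 26 29 18 21
dp:     1  1  2  3  3  4  5  6  7  4  5
Maximum dp value is 7.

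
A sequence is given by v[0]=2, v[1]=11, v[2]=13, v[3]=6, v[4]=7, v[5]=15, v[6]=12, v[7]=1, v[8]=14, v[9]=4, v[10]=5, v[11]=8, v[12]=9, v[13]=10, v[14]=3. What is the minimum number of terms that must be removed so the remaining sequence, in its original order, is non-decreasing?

Fewest deletions = n − (longest non-decreasing subsequence).
Patience tails:
2 → extends → [2]
11 → extends → [2, 11]
13 → extends → [2, 11, 13]
6 → replaces 11 → [2, 6, 13]
7 → replaces 13 → [2, 6, 7]
15 → extends → [2, 6, 7, 15]
12 → replaces 15 → [2, 6, 7, 12]
1 → replaces 2 → [1, 6, 7, 12]
14 → extends → [1, 6, 7, 12, 14]
4 → replaces 6 → [1, 4, 7, 12, 14]
5 → replaces 7 → [1, 4, 5, 12, 14]
8 → replaces 12 → [1, 4, 5, 8, 14]
9 → replaces 14 → [1, 4, 5, 8, 9]
10 → extends → [1, 4, 5, 8, 9, 10]
3 → replaces 4 → [1, 3, 5, 8, 9, 10]
Longest non-decreasing subsequence has length 6, so deletions = 15 − 6 = 9.

9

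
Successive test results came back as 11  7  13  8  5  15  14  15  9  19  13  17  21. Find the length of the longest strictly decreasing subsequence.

3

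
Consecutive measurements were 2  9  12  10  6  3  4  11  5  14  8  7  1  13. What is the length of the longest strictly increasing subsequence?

Track the smallest tail for each achievable length (strict):
2 → extends → [2]
9 → extends → [2, 9]
12 → extends → [2, 9, 12]
10 → replaces 12 → [2, 9, 10]
6 → replaces 9 → [2, 6, 10]
3 → replaces 6 → [2, 3, 10]
4 → replaces 10 → [2, 3, 4]
11 → extends → [2, 3, 4, 11]
5 → replaces 11 → [2, 3, 4, 5]
14 → extends → [2, 3, 4, 5, 14]
8 → replaces 14 → [2, 3, 4, 5, 8]
7 → replaces 8 → [2, 3, 4, 5, 7]
1 → replaces 2 → [1, 3, 4, 5, 7]
13 → extends → [1, 3, 4, 5, 7, 13]
Six tails, so the longest strictly increasing subsequence has length 6 (e.g. 2, 3, 4, 5, 8, 13).

6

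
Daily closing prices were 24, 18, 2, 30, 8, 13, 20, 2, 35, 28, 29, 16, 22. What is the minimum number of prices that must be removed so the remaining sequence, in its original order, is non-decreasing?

7

Fewest deletions = n − (longest non-decreasing subsequence).
Patience tails:
24 → extends → [24]
18 → replaces 24 → [18]
2 → replaces 18 → [2]
30 → extends → [2, 30]
8 → replaces 30 → [2, 8]
13 → extends → [2, 8, 13]
20 → extends → [2, 8, 13, 20]
2 → replaces 8 → [2, 2, 13, 20]
35 → extends → [2, 2, 13, 20, 35]
28 → replaces 35 → [2, 2, 13, 20, 28]
29 → extends → [2, 2, 13, 20, 28, 29]
16 → replaces 20 → [2, 2, 13, 16, 28, 29]
22 → replaces 28 → [2, 2, 13, 16, 22, 29]
Longest non-decreasing subsequence has length 6, so deletions = 13 − 6 = 7.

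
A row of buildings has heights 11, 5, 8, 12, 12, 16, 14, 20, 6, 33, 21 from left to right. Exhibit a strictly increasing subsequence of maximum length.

5, 8, 12, 16, 20, 33

Patience tails give the LIS length; then backtrack through the dp parents:
11 → extends → [11]
5 → replaces 11 → [5]
8 → extends → [5, 8]
12 → extends → [5, 8, 12]
12 → already a tail → [5, 8, 12]
16 → extends → [5, 8, 12, 16]
14 → replaces 16 → [5, 8, 12, 14]
20 → extends → [5, 8, 12, 14, 20]
6 → replaces 8 → [5, 6, 12, 14, 20]
33 → extends → [5, 6, 12, 14, 20, 33]
21 → replaces 33 → [5, 6, 12, 14, 20, 21]
Length 6; one witness is 5, 8, 12, 16, 20, 33.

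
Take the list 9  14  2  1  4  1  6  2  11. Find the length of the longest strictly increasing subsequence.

Let dp[i] be the length of the longest such subsequence ending at index i:
i:      1  2  3  4  5  6  7  8  9
a[i]:   9 14  2  1  4  1  6  2 11
dp:     1  2  1  1  2  1  3  2  4
Maximum dp value is 4.

4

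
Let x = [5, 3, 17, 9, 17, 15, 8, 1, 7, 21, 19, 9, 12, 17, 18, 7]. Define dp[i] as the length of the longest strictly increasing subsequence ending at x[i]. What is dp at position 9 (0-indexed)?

dp[i] = 1 + max{dp[j] : j<i, x[j]<x[i]} (or 1 if no such j):
i:      0  1  2  3  4  5  6  7  8  9 10 11 12 13 14 15
x[i]:   5  3 17  9 17 15  8  1  7 21 19  9 12 17 18  7
dp:     1  1  2  2  3  3  2  1  2  4  4  3  4  5  6  2
At index 9 the value is 4.

4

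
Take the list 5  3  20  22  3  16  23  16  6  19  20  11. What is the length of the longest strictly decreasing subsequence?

3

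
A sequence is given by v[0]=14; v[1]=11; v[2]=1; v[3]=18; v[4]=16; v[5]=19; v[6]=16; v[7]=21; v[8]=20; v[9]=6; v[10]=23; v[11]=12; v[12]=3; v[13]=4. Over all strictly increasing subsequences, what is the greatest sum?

Let S[i] be the best sum of a strictly increasing subsequence ending at i:
i:      0  1  2  3  4  5  6  7  8  9 10 11 12 13
v[i]:  14 11  1 18 16 19 16 21 20  6 23 12  3  4
S:     14 11  1 32 30 51 30 72 71  7 95 23  4  8
Maximum is 95 (e.g. 14 + 18 + 19 + 21 + 23).

95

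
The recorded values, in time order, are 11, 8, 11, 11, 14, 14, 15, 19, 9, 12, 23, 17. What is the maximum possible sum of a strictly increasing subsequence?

90

Let S[i] be the best sum of a strictly increasing subsequence ending at i:
i:      1  2  3  4  5  6  7  8  9 10 11 12
a[i]:  11  8 11 11 14 14 15 19  9 12 23 17
S:     11  8 19 19 33 33 48 67 17 31 90 65
Maximum is 90 (e.g. 8 + 11 + 14 + 15 + 19 + 23).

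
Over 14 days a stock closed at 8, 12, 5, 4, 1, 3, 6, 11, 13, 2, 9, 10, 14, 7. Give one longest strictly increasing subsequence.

Patience tails give the LIS length; then backtrack through the dp parents:
8 → extends → [8]
12 → extends → [8, 12]
5 → replaces 8 → [5, 12]
4 → replaces 5 → [4, 12]
1 → replaces 4 → [1, 12]
3 → replaces 12 → [1, 3]
6 → extends → [1, 3, 6]
11 → extends → [1, 3, 6, 11]
13 → extends → [1, 3, 6, 11, 13]
2 → replaces 3 → [1, 2, 6, 11, 13]
9 → replaces 11 → [1, 2, 6, 9, 13]
10 → replaces 13 → [1, 2, 6, 9, 10]
14 → extends → [1, 2, 6, 9, 10, 14]
7 → replaces 9 → [1, 2, 6, 7, 10, 14]
Length 6; one witness is 1, 3, 6, 11, 13, 14.

1, 3, 6, 11, 13, 14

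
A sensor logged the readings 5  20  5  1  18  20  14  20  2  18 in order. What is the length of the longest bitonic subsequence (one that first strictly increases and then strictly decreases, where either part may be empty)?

5

inc[i] = longest strictly increasing subsequence ending at i; dec[i] = longest strictly decreasing subsequence starting at i:
i:      1  2  3  4  5  6  7  8  9 10
a[i]:   5 20  5  1 18 20 14 20  2 18
inc:    1  2  1  1  2  3  2  3  2  3
dec:    2  4  2  1  3  3  2  2  1  1
Best peak at i=2 (value 20): inc=2, dec=4, length 2+4−1 = 5.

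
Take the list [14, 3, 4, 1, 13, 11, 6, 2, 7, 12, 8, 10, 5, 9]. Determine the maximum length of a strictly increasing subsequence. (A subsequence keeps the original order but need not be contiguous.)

Track the smallest tail for each achievable length (strict):
14 → extends → [14]
3 → replaces 14 → [3]
4 → extends → [3, 4]
1 → replaces 3 → [1, 4]
13 → extends → [1, 4, 13]
11 → replaces 13 → [1, 4, 11]
6 → replaces 11 → [1, 4, 6]
2 → replaces 4 → [1, 2, 6]
7 → extends → [1, 2, 6, 7]
12 → extends → [1, 2, 6, 7, 12]
8 → replaces 12 → [1, 2, 6, 7, 8]
10 → extends → [1, 2, 6, 7, 8, 10]
5 → replaces 6 → [1, 2, 5, 7, 8, 10]
9 → replaces 10 → [1, 2, 5, 7, 8, 9]
Six tails, so the longest strictly increasing subsequence has length 6 (e.g. 3, 4, 6, 7, 8, 10).

6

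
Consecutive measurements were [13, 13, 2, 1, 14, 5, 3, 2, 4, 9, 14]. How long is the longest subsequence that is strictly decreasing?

Negate each value so 'decreasing' becomes 'increasing', then run patience tails on the negated sequence:
-13 → extends → [-13]
-13 → already a tail → [-13]
-2 → extends → [-13, -2]
-1 → extends → [-13, -2, -1]
-14 → replaces -13 → [-14, -2, -1]
-5 → replaces -2 → [-14, -5, -1]
-3 → replaces -1 → [-14, -5, -3]
-2 → extends → [-14, -5, -3, -2]
-4 → replaces -3 → [-14, -5, -4, -2]
-9 → replaces -5 → [-14, -9, -4, -2]
-14 → already a tail → [-14, -9, -4, -2]
Four tails, so the longest strictly decreasing subsequence of the original has length 4.

4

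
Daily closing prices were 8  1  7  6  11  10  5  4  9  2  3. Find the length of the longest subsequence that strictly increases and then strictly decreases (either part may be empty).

7

inc[i] = longest strictly increasing subsequence ending at i; dec[i] = longest strictly decreasing subsequence starting at i:
i:      1  2  3  4  5  6  7  8  9 10 11
a[i]:   8  1  7  6 11 10  5  4  9  2  3
inc:    1  1  2  2  3  3  2  2  3  2  3
dec:    6  1  5  4  5  4  3  2  2  1  1
Best peak at i=5 (value 11): inc=3, dec=5, length 3+5−1 = 7.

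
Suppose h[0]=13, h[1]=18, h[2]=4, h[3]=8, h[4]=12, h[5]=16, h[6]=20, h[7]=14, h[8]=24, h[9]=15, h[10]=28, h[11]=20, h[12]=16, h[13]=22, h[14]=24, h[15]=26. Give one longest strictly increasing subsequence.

Patience tails give the LIS length; then backtrack through the dp parents:
13 → extends → [13]
18 → extends → [13, 18]
4 → replaces 13 → [4, 18]
8 → replaces 18 → [4, 8]
12 → extends → [4, 8, 12]
16 → extends → [4, 8, 12, 16]
20 → extends → [4, 8, 12, 16, 20]
14 → replaces 16 → [4, 8, 12, 14, 20]
24 → extends → [4, 8, 12, 14, 20, 24]
15 → replaces 20 → [4, 8, 12, 14, 15, 24]
28 → extends → [4, 8, 12, 14, 15, 24, 28]
20 → replaces 24 → [4, 8, 12, 14, 15, 20, 28]
16 → replaces 20 → [4, 8, 12, 14, 15, 16, 28]
22 → replaces 28 → [4, 8, 12, 14, 15, 16, 22]
24 → extends → [4, 8, 12, 14, 15, 16, 22, 24]
26 → extends → [4, 8, 12, 14, 15, 16, 22, 24, 26]
Length 9; one witness is 4, 8, 12, 14, 15, 20, 22, 24, 26.

4, 8, 12, 14, 15, 20, 22, 24, 26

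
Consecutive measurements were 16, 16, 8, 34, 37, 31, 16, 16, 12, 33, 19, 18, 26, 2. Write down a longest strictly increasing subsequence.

Patience tails give the LIS length; then backtrack through the dp parents:
16 → extends → [16]
16 → already a tail → [16]
8 → replaces 16 → [8]
34 → extends → [8, 34]
37 → extends → [8, 34, 37]
31 → replaces 34 → [8, 31, 37]
16 → replaces 31 → [8, 16, 37]
16 → already a tail → [8, 16, 37]
12 → replaces 16 → [8, 12, 37]
33 → replaces 37 → [8, 12, 33]
19 → replaces 33 → [8, 12, 19]
18 → replaces 19 → [8, 12, 18]
26 → extends → [8, 12, 18, 26]
2 → replaces 8 → [2, 12, 18, 26]
Length 4; one witness is 8, 16, 19, 26.

8, 16, 19, 26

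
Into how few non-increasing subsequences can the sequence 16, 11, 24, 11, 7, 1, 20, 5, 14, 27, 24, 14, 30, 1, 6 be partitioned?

5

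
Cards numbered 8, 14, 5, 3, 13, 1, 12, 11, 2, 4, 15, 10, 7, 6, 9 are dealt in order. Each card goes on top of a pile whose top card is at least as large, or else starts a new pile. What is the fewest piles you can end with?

5

The minimum number of non-increasing subsequences covering a sequence equals the length of its longest strictly increasing subsequence.
LIS length is 5 (e.g. 1, 2, 4, 7, 9), so 5 piles are needed.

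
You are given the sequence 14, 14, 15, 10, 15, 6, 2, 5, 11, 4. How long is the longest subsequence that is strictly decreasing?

5

Negate each value so 'decreasing' becomes 'increasing', then run patience tails on the negated sequence:
-14 → extends → [-14]
-14 → already a tail → [-14]
-15 → replaces -14 → [-15]
-10 → extends → [-15, -10]
-15 → already a tail → [-15, -10]
-6 → extends → [-15, -10, -6]
-2 → extends → [-15, -10, -6, -2]
-5 → replaces -2 → [-15, -10, -6, -5]
-11 → replaces -10 → [-15, -11, -6, -5]
-4 → extends → [-15, -11, -6, -5, -4]
Five tails, so the longest strictly decreasing subsequence of the original has length 5.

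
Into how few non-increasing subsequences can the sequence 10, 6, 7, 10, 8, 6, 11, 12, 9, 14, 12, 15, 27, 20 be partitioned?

8

Place each on the leftmost legal pile:
10 → new pile 1 (tops now [10])
6 → pile 1 (tops now [6])
7 → new pile 2 (tops now [6, 7])
10 → new pile 3 (tops now [6, 7, 10])
8 → pile 3 (tops now [6, 7, 8])
6 → pile 1 (tops now [6, 7, 8])
11 → new pile 4 (tops now [6, 7, 8, 11])
12 → new pile 5 (tops now [6, 7, 8, 11, 12])
9 → pile 4 (tops now [6, 7, 8, 9, 12])
14 → new pile 6 (tops now [6, 7, 8, 9, 12, 14])
12 → pile 5 (tops now [6, 7, 8, 9, 12, 14])
15 → new pile 7 (tops now [6, 7, 8, 9, 12, 14, 15])
27 → new pile 8 (tops now [6, 7, 8, 9, 12, 14, 15, 27])
20 → pile 8 (tops now [6, 7, 8, 9, 12, 14, 15, 20])
Eight piles.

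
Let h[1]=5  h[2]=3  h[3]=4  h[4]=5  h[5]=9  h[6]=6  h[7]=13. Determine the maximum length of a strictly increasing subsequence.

5

Let dp[i] be the length of the longest such subsequence ending at index i:
i:      1  2  3  4  5  6  7
h[i]:   5  3  4  5  9  6 13
dp:     1  1  2  3  4  4  5
Maximum dp value is 5.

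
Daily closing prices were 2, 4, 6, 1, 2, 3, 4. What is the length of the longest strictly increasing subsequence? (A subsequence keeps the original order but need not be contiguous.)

4

Let dp[i] be the length of the longest such subsequence ending at index i:
i:     1 2 3 4 5 6 7
a[i]:  2 4 6 1 2 3 4
dp:    1 2 3 1 2 3 4
Maximum dp value is 4.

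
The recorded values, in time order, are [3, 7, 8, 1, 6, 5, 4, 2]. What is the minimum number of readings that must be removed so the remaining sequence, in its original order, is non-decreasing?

Fewest deletions = n − (longest non-decreasing subsequence).
i:     1 2 3 4 5 6 7 8
a[i]:  3 7 8 1 6 5 4 2
dp:    1 2 3 1 2 2 2 2
max dp = 3, so deletions = 8 − 3 = 5.

5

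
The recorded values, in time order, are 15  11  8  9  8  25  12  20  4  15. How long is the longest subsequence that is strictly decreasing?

5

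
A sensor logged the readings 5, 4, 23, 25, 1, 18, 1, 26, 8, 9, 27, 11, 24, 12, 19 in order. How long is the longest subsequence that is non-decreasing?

7

Track the smallest tail for each achievable length (allowing ties):
5 → extends → [5]
4 → replaces 5 → [4]
23 → extends → [4, 23]
25 → extends → [4, 23, 25]
1 → replaces 4 → [1, 23, 25]
18 → replaces 23 → [1, 18, 25]
1 → replaces 18 → [1, 1, 25]
26 → extends → [1, 1, 25, 26]
8 → replaces 25 → [1, 1, 8, 26]
9 → replaces 26 → [1, 1, 8, 9]
27 → extends → [1, 1, 8, 9, 27]
11 → replaces 27 → [1, 1, 8, 9, 11]
24 → extends → [1, 1, 8, 9, 11, 24]
12 → replaces 24 → [1, 1, 8, 9, 11, 12]
19 → extends → [1, 1, 8, 9, 11, 12, 19]
Seven tails, so the longest non-decreasing subsequence has length 7 (e.g. 1, 1, 8, 9, 11, 12, 19).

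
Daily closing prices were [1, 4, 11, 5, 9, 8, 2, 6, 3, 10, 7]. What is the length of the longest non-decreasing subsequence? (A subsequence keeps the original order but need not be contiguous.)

5

Track the smallest tail for each achievable length (allowing ties):
1 → extends → [1]
4 → extends → [1, 4]
11 → extends → [1, 4, 11]
5 → replaces 11 → [1, 4, 5]
9 → extends → [1, 4, 5, 9]
8 → replaces 9 → [1, 4, 5, 8]
2 → replaces 4 → [1, 2, 5, 8]
6 → replaces 8 → [1, 2, 5, 6]
3 → replaces 5 → [1, 2, 3, 6]
10 → extends → [1, 2, 3, 6, 10]
7 → replaces 10 → [1, 2, 3, 6, 7]
Five tails, so the longest non-decreasing subsequence has length 5 (e.g. 1, 4, 5, 9, 10).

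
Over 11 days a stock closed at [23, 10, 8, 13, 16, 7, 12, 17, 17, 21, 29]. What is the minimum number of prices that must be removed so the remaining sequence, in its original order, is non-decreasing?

4

Fewest deletions = n − (longest non-decreasing subsequence).
Patience tails:
23 → extends → [23]
10 → replaces 23 → [10]
8 → replaces 10 → [8]
13 → extends → [8, 13]
16 → extends → [8, 13, 16]
7 → replaces 8 → [7, 13, 16]
12 → replaces 13 → [7, 12, 16]
17 → extends → [7, 12, 16, 17]
17 → extends → [7, 12, 16, 17, 17]
21 → extends → [7, 12, 16, 17, 17, 21]
29 → extends → [7, 12, 16, 17, 17, 21, 29]
Longest non-decreasing subsequence has length 7, so deletions = 11 − 7 = 4.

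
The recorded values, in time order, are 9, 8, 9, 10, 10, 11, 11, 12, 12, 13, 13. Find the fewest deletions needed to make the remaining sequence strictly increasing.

Fewest deletions = n − (longest strictly increasing subsequence).
i:      1  2  3  4  5  6  7  8  9 10 11
a[i]:   9  8  9 10 10 11 11 12 12 13 13
dp:     1  1  2  3  3  4  4  5  5  6  6
max dp = 6, so deletions = 11 − 6 = 5.

5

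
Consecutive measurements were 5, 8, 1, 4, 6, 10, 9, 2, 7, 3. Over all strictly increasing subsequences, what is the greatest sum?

Let S[i] be the best sum of a strictly increasing subsequence ending at i:
i:      1  2  3  4  5  6  7  8  9 10
a[i]:   5  8  1  4  6 10  9  2  7  3
S:      5 13  1  5 11 23 22  3 18  6
Maximum is 23 (e.g. 5 + 8 + 10).

23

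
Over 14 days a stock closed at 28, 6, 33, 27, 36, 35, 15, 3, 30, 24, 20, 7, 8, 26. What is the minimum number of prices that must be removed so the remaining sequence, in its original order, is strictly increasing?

10

Fewest deletions = n − (longest strictly increasing subsequence).
Patience tails:
28 → extends → [28]
6 → replaces 28 → [6]
33 → extends → [6, 33]
27 → replaces 33 → [6, 27]
36 → extends → [6, 27, 36]
35 → replaces 36 → [6, 27, 35]
15 → replaces 27 → [6, 15, 35]
3 → replaces 6 → [3, 15, 35]
30 → replaces 35 → [3, 15, 30]
24 → replaces 30 → [3, 15, 24]
20 → replaces 24 → [3, 15, 20]
7 → replaces 15 → [3, 7, 20]
8 → replaces 20 → [3, 7, 8]
26 → extends → [3, 7, 8, 26]
Longest strictly increasing subsequence has length 4, so deletions = 14 − 4 = 10.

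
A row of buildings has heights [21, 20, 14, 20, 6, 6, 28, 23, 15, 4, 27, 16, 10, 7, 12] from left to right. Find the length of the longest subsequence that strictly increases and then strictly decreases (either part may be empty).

7

inc[i] = longest strictly increasing subsequence ending at i; dec[i] = longest strictly decreasing subsequence starting at i:
i:      1  2  3  4  5  6  7  8  9 10 11 12 13 14 15
a[i]:  21 20 14 20  6  6 28 23 15  4 27 16 10  7 12
inc:    1  1  1  2  1  1  3  3  2  1  4  3  2  2  3
dec:    5  4  3  4  2  2  5  4  3  1  4  3  2  1  1
Best peak at i=7 (value 28): inc=3, dec=5, length 3+5−1 = 7.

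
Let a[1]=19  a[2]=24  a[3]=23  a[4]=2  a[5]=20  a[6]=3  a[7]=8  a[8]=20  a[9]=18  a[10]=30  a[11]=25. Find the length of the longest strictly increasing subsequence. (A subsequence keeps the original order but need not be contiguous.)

Track the smallest tail for each achievable length (strict):
19 → extends → [19]
24 → extends → [19, 24]
23 → replaces 24 → [19, 23]
2 → replaces 19 → [2, 23]
20 → replaces 23 → [2, 20]
3 → replaces 20 → [2, 3]
8 → extends → [2, 3, 8]
20 → extends → [2, 3, 8, 20]
18 → replaces 20 → [2, 3, 8, 18]
30 → extends → [2, 3, 8, 18, 30]
25 → replaces 30 → [2, 3, 8, 18, 25]
Five tails, so the longest strictly increasing subsequence has length 5 (e.g. 2, 3, 8, 20, 30).

5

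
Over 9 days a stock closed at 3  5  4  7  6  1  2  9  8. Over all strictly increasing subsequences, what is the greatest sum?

Let S[i] be the best sum of a strictly increasing subsequence ending at i:
i:      1  2  3  4  5  6  7  8  9
a[i]:   3  5  4  7  6  1  2  9  8
S:      3  8  7 15 14  1  3 24 23
Maximum is 24 (e.g. 3 + 5 + 7 + 9).

24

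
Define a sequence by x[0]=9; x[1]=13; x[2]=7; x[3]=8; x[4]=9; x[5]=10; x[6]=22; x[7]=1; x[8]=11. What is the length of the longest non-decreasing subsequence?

Let dp[i] be the length of the longest such subsequence ending at index i:
i:      0  1  2  3  4  5  6  7  8
x[i]:   9 13  7  8  9 10 22  1 11
dp:     1  2  1  2  3  4  5  1  5
Maximum dp value is 5.

5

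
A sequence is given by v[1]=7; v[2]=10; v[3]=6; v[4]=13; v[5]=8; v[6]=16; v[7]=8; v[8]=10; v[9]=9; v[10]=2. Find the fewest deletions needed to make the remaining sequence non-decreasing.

6

Fewest deletions = n − (longest non-decreasing subsequence).
i:      1  2  3  4  5  6  7  8  9 10
v[i]:   7 10  6 13  8 16  8 10  9  2
dp:     1  2  1  3  2  4  3  4  4  1
max dp = 4, so deletions = 10 − 4 = 6.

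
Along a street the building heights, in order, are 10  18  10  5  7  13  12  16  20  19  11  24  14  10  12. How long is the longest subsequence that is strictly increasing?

6

Track the smallest tail for each achievable length (strict):
10 → extends → [10]
18 → extends → [10, 18]
10 → already a tail → [10, 18]
5 → replaces 10 → [5, 18]
7 → replaces 18 → [5, 7]
13 → extends → [5, 7, 13]
12 → replaces 13 → [5, 7, 12]
16 → extends → [5, 7, 12, 16]
20 → extends → [5, 7, 12, 16, 20]
19 → replaces 20 → [5, 7, 12, 16, 19]
11 → replaces 12 → [5, 7, 11, 16, 19]
24 → extends → [5, 7, 11, 16, 19, 24]
14 → replaces 16 → [5, 7, 11, 14, 19, 24]
10 → replaces 11 → [5, 7, 10, 14, 19, 24]
12 → replaces 14 → [5, 7, 10, 12, 19, 24]
Six tails, so the longest strictly increasing subsequence has length 6 (e.g. 5, 7, 13, 16, 20, 24).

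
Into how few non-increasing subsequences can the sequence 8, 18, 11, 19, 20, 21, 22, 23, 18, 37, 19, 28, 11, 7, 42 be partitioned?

9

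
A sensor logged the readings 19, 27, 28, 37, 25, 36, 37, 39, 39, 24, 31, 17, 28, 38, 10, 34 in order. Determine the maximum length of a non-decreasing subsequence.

7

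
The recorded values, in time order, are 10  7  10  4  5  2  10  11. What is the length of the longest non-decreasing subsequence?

4

Let dp[i] be the length of the longest such subsequence ending at index i:
i:      1  2  3  4  5  6  7  8
a[i]:  10  7 10  4  5  2 10 11
dp:     1  1  2  1  2  1  3  4
Maximum dp value is 4.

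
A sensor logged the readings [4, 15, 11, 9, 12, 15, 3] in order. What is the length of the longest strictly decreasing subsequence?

Negate each value so 'decreasing' becomes 'increasing', then run patience tails on the negated sequence:
-4 → extends → [-4]
-15 → replaces -4 → [-15]
-11 → extends → [-15, -11]
-9 → extends → [-15, -11, -9]
-12 → replaces -11 → [-15, -12, -9]
-15 → already a tail → [-15, -12, -9]
-3 → extends → [-15, -12, -9, -3]
Four tails, so the longest strictly decreasing subsequence of the original has length 4.

4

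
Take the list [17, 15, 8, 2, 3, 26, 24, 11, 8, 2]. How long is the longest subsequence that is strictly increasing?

Let dp[i] be the length of the longest such subsequence ending at index i:
i:      1  2  3  4  5  6  7  8  9 10
a[i]:  17 15  8  2  3 26 24 11  8  2
dp:     1  1  1  1  2  3  3  3  3  1
Maximum dp value is 3.

3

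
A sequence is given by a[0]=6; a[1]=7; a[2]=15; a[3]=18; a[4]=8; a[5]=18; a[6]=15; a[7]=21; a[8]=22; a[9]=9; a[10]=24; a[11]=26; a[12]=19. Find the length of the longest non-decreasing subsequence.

Track the smallest tail for each achievable length (allowing ties):
6 → extends → [6]
7 → extends → [6, 7]
15 → extends → [6, 7, 15]
18 → extends → [6, 7, 15, 18]
8 → replaces 15 → [6, 7, 8, 18]
18 → extends → [6, 7, 8, 18, 18]
15 → replaces 18 → [6, 7, 8, 15, 18]
21 → extends → [6, 7, 8, 15, 18, 21]
22 → extends → [6, 7, 8, 15, 18, 21, 22]
9 → replaces 15 → [6, 7, 8, 9, 18, 21, 22]
24 → extends → [6, 7, 8, 9, 18, 21, 22, 24]
26 → extends → [6, 7, 8, 9, 18, 21, 22, 24, 26]
19 → replaces 21 → [6, 7, 8, 9, 18, 19, 22, 24, 26]
Nine tails, so the longest non-decreasing subsequence has length 9 (e.g. 6, 7, 15, 18, 18, 21, 22, 24, 26).

9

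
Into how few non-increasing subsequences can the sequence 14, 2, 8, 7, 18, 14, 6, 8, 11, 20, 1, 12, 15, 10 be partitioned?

Place each on the leftmost legal pile:
14 → new pile 1 (tops now [14])
2 → pile 1 (tops now [2])
8 → new pile 2 (tops now [2, 8])
7 → pile 2 (tops now [2, 7])
18 → new pile 3 (tops now [2, 7, 18])
14 → pile 3 (tops now [2, 7, 14])
6 → pile 2 (tops now [2, 6, 14])
8 → pile 3 (tops now [2, 6, 8])
11 → new pile 4 (tops now [2, 6, 8, 11])
20 → new pile 5 (tops now [2, 6, 8, 11, 20])
1 → pile 1 (tops now [1, 6, 8, 11, 20])
12 → pile 5 (tops now [1, 6, 8, 11, 12])
15 → new pile 6 (tops now [1, 6, 8, 11, 12, 15])
10 → pile 4 (tops now [1, 6, 8, 10, 12, 15])
Six piles.

6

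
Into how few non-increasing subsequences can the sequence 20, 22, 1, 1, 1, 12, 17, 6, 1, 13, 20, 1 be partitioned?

Place each on the leftmost legal pile:
20 → new pile 1 (tops now [20])
22 → new pile 2 (tops now [20, 22])
1 → pile 1 (tops now [1, 22])
1 → pile 1 (tops now [1, 22])
1 → pile 1 (tops now [1, 22])
12 → pile 2 (tops now [1, 12])
17 → new pile 3 (tops now [1, 12, 17])
6 → pile 2 (tops now [1, 6, 17])
1 → pile 1 (tops now [1, 6, 17])
13 → pile 3 (tops now [1, 6, 13])
20 → new pile 4 (tops now [1, 6, 13, 20])
1 → pile 1 (tops now [1, 6, 13, 20])
Four piles.

4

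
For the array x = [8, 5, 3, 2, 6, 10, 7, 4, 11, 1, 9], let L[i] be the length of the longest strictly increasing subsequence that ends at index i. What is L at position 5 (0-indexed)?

dp[i] = 1 + max{dp[j] : j<i, x[j]<x[i]} (or 1 if no such j):
i:      0  1  2  3  4  5  6  7  8  9 10
x[i]:   8  5  3  2  6 10  7  4 11  1  9
dp:     1  1  1  1  2  3  3  2  4  1  4
At index 5 the value is 3.

3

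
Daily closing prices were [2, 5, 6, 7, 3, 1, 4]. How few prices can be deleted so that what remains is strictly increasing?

Fewest deletions = n − (longest strictly increasing subsequence).
i:     1 2 3 4 5 6 7
a[i]:  2 5 6 7 3 1 4
dp:    1 2 3 4 2 1 3
max dp = 4, so deletions = 7 − 4 = 3.

3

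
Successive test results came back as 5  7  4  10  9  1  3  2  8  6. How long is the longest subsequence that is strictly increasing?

3

Let dp[i] be the length of the longest such subsequence ending at index i:
i:      1  2  3  4  5  6  7  8  9 10
a[i]:   5  7  4 10  9  1  3  2  8  6
dp:     1  2  1  3  3  1  2  2  3  3
Maximum dp value is 3.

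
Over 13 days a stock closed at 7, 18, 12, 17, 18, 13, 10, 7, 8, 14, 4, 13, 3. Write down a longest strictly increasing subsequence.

7, 12, 17, 18

Patience tails give the LIS length; then backtrack through the dp parents:
7 → extends → [7]
18 → extends → [7, 18]
12 → replaces 18 → [7, 12]
17 → extends → [7, 12, 17]
18 → extends → [7, 12, 17, 18]
13 → replaces 17 → [7, 12, 13, 18]
10 → replaces 12 → [7, 10, 13, 18]
7 → already a tail → [7, 10, 13, 18]
8 → replaces 10 → [7, 8, 13, 18]
14 → replaces 18 → [7, 8, 13, 14]
4 → replaces 7 → [4, 8, 13, 14]
13 → already a tail → [4, 8, 13, 14]
3 → replaces 4 → [3, 8, 13, 14]
Length 4; one witness is 7, 12, 17, 18.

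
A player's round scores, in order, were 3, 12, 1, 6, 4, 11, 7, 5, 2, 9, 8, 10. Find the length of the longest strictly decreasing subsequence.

Negate each value so 'decreasing' becomes 'increasing', then run patience tails on the negated sequence:
-3 → extends → [-3]
-12 → replaces -3 → [-12]
-1 → extends → [-12, -1]
-6 → replaces -1 → [-12, -6]
-4 → extends → [-12, -6, -4]
-11 → replaces -6 → [-12, -11, -4]
-7 → replaces -4 → [-12, -11, -7]
-5 → extends → [-12, -11, -7, -5]
-2 → extends → [-12, -11, -7, -5, -2]
-9 → replaces -7 → [-12, -11, -9, -5, -2]
-8 → replaces -5 → [-12, -11, -9, -8, -2]
-10 → replaces -9 → [-12, -11, -10, -8, -2]
Five tails, so the longest strictly decreasing subsequence of the original has length 5.

5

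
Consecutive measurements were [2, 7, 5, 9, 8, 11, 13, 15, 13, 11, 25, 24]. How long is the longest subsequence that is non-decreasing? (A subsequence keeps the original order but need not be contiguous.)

Track the smallest tail for each achievable length (allowing ties):
2 → extends → [2]
7 → extends → [2, 7]
5 → replaces 7 → [2, 5]
9 → extends → [2, 5, 9]
8 → replaces 9 → [2, 5, 8]
11 → extends → [2, 5, 8, 11]
13 → extends → [2, 5, 8, 11, 13]
15 → extends → [2, 5, 8, 11, 13, 15]
13 → replaces 15 → [2, 5, 8, 11, 13, 13]
11 → replaces 13 → [2, 5, 8, 11, 11, 13]
25 → extends → [2, 5, 8, 11, 11, 13, 25]
24 → replaces 25 → [2, 5, 8, 11, 11, 13, 24]
Seven tails, so the longest non-decreasing subsequence has length 7 (e.g. 2, 7, 9, 11, 13, 15, 25).

7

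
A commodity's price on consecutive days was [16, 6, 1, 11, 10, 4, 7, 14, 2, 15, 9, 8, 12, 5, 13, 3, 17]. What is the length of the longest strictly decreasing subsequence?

Negate each value so 'decreasing' becomes 'increasing', then run patience tails on the negated sequence:
-16 → extends → [-16]
-6 → extends → [-16, -6]
-1 → extends → [-16, -6, -1]
-11 → replaces -6 → [-16, -11, -1]
-10 → replaces -1 → [-16, -11, -10]
-4 → extends → [-16, -11, -10, -4]
-7 → replaces -4 → [-16, -11, -10, -7]
-14 → replaces -11 → [-16, -14, -10, -7]
-2 → extends → [-16, -14, -10, -7, -2]
-15 → replaces -14 → [-16, -15, -10, -7, -2]
-9 → replaces -7 → [-16, -15, -10, -9, -2]
-8 → replaces -2 → [-16, -15, -10, -9, -8]
-12 → replaces -10 → [-16, -15, -12, -9, -8]
-5 → extends → [-16, -15, -12, -9, -8, -5]
-13 → replaces -12 → [-16, -15, -13, -9, -8, -5]
-3 → extends → [-16, -15, -13, -9, -8, -5, -3]
-17 → replaces -16 → [-17, -15, -13, -9, -8, -5, -3]
Seven tails, so the longest strictly decreasing subsequence of the original has length 7.

7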